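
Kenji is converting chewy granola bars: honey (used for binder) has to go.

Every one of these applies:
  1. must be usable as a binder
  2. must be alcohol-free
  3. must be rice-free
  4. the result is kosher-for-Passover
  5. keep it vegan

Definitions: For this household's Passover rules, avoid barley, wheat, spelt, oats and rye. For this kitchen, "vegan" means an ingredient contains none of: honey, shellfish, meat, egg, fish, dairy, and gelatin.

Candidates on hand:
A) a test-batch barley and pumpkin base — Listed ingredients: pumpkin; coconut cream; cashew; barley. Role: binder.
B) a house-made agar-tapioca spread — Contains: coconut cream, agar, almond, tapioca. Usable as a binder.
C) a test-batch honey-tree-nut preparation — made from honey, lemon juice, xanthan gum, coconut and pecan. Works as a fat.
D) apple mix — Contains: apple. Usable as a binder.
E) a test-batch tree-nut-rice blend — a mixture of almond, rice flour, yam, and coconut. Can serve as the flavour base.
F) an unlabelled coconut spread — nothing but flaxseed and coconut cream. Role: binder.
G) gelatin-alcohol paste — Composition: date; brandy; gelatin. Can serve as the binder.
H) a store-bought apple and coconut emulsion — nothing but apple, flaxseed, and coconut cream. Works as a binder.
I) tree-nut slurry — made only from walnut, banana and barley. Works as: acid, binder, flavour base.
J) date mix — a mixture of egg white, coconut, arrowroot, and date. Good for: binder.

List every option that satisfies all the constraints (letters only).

B, D, F, H

A: has barley, so not kosher-for-Passover — reject
B: nothing on the exclusion list — valid
C: not usable as a binder; has honey, so not vegan — out
D: only apple; none excluded — valid
E: not usable as a binder; has rice flour, so not rice-free — out
F: only coconut cream and flaxseed; none excluded — valid
G: has gelatin, so not vegan; has brandy, so not alcohol-free — reject
H: no alcohol, kosher-for-Passover — keep
I: has barley, so not kosher-for-Passover — no
J: has egg white, so not vegan — out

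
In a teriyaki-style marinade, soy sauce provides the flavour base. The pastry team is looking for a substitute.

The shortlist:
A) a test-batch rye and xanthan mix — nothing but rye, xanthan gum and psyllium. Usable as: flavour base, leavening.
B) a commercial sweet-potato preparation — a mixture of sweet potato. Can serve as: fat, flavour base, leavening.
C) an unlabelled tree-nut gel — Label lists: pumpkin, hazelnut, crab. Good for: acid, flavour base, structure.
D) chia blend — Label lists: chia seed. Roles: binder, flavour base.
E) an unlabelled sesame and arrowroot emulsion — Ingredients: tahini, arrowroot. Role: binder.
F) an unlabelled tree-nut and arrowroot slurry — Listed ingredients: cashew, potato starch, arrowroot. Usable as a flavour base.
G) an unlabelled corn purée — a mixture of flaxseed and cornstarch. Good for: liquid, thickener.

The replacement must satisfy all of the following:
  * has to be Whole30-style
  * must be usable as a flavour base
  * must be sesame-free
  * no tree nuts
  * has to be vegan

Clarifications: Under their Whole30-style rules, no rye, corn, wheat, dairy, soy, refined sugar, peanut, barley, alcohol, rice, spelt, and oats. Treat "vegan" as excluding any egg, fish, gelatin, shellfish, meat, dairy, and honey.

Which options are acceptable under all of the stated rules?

B, D

A: has rye, so not Whole30-style — no
B: only sweet potato; none excluded — keep
C: has crab, so not vegan; has hazelnut, so not tree-nut-free — no
D: nothing on the exclusion list — valid
E: not usable as a flavour base; has tahini, so not sesame-free — no
F: has cashew, so not tree-nut-free — reject
G: not usable as a flavour base; has cornstarch, so not Whole30-style — no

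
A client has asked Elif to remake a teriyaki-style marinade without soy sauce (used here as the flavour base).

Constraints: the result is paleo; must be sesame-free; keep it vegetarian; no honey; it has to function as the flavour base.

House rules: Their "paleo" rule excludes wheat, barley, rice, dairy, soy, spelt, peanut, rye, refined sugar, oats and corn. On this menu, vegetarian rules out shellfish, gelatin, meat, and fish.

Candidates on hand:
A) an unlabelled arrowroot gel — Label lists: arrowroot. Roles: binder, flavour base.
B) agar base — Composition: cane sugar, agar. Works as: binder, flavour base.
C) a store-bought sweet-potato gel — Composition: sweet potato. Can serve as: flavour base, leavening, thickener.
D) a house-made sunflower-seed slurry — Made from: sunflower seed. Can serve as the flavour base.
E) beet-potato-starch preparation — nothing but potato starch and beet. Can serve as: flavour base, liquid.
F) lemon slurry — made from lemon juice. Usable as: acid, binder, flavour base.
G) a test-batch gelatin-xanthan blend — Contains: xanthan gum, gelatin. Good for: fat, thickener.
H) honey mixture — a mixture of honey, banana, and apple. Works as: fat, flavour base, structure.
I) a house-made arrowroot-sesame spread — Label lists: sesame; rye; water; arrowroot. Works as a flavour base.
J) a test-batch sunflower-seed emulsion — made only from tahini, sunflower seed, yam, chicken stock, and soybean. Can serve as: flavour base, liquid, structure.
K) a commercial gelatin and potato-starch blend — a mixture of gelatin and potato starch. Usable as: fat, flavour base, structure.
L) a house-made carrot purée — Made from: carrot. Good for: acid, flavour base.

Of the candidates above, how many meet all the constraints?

A: paleo, vegetarian — OK
B: has cane sugar, so not paleo — no
C: all constraints satisfied — keep
D: all constraints satisfied — OK
E: all constraints satisfied — valid
F: only lemon juice; none excluded — valid
G: not usable as a flavour base; has gelatin, so not vegetarian — reject
H: has honey, so not honey-free — no
I: has rye, so not paleo; has sesame, so not sesame-free — reject
J: has soybean, so not paleo; has chicken stock, so not vegetarian (and 1 more) — no
K: has gelatin, so not vegetarian — reject
L: no sesame, no honey — OK

6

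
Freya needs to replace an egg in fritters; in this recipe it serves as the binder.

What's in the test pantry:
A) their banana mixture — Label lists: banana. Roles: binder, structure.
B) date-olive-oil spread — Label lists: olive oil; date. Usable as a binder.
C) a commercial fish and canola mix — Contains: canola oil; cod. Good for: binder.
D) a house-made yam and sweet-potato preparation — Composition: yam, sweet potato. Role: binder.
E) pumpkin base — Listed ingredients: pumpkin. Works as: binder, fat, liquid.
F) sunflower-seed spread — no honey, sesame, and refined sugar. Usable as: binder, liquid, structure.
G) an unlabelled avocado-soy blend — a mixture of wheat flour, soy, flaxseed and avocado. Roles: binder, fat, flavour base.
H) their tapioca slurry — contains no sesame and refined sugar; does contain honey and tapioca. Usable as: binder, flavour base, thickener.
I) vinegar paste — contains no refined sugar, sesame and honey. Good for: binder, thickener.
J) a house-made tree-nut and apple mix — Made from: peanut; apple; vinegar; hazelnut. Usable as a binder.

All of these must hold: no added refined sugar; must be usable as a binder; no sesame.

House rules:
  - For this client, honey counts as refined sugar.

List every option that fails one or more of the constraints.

H

A: works as a binder, no sesame, no-added-sugar — valid
B: works as a binder, no sesame, no-added-sugar — valid
C: works as a binder, no sesame, no-added-sugar — keep
D: every rule checks out — OK
E: only pumpkin; none excluded — OK
F: no sesame, no-added-sugar — valid
G: works as a binder, no-added-sugar, no sesame — OK
H: has honey, so not no-added-sugar — reject
I: no-added-sugar, no sesame — valid
J: peanut and hazelnut etc. — none of it excluded — OK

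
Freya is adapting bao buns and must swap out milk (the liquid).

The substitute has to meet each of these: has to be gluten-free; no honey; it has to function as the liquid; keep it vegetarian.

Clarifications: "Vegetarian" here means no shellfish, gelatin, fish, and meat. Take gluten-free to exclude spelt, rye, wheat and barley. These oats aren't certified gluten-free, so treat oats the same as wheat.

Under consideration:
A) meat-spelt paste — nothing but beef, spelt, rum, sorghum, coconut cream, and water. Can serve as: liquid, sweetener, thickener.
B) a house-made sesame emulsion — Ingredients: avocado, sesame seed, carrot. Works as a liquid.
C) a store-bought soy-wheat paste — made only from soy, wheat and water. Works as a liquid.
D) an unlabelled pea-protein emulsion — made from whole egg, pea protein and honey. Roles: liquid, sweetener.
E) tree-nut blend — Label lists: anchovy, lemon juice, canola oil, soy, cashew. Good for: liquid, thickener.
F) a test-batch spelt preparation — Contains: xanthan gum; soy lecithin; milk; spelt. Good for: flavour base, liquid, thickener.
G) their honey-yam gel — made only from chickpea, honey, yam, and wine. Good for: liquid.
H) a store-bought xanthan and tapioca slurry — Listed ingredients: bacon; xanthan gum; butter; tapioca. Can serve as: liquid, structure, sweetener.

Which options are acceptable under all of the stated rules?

B

A: has beef, so not vegetarian; has spelt, so not gluten-free — out
B: all constraints satisfied — valid
C: has wheat, so not gluten-free — out
D: has honey, so not honey-free — out
E: has anchovy, so not vegetarian — no
F: has spelt, so not gluten-free — out
G: has honey, so not honey-free — reject
H: has bacon, so not vegetarian — reject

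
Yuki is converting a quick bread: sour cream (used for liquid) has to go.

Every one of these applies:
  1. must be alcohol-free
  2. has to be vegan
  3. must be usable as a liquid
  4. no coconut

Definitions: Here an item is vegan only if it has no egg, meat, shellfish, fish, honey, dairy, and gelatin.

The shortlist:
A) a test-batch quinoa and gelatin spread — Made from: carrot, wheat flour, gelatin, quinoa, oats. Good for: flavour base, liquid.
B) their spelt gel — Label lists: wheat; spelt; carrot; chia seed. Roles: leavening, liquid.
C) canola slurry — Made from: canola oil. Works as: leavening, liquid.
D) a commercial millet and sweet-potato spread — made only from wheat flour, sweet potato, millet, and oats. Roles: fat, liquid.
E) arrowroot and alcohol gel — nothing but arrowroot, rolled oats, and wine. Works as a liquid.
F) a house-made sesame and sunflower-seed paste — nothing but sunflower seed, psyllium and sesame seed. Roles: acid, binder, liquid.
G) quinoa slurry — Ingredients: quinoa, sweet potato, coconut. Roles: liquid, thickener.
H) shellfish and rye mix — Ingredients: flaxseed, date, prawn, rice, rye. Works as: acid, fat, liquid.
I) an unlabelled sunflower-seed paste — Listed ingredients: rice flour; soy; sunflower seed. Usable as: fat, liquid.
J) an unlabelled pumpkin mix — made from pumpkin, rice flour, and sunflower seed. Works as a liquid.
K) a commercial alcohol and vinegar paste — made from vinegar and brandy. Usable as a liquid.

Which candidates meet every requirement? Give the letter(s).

B, C, D, F, I, J

A: has gelatin, so not vegan — no
B: all constraints satisfied — valid
C: only canola oil; none excluded — valid
D: oats and wheat flour etc. — none of it excluded — keep
E: has wine, so not alcohol-free — no
F: every rule checks out — OK
G: has coconut, so not coconut-free — reject
H: has prawn, so not vegan — no
I: all constraints satisfied — OK
J: only rice flour, pumpkin, and sunflower seed; none excluded — valid
K: has brandy, so not alcohol-free — reject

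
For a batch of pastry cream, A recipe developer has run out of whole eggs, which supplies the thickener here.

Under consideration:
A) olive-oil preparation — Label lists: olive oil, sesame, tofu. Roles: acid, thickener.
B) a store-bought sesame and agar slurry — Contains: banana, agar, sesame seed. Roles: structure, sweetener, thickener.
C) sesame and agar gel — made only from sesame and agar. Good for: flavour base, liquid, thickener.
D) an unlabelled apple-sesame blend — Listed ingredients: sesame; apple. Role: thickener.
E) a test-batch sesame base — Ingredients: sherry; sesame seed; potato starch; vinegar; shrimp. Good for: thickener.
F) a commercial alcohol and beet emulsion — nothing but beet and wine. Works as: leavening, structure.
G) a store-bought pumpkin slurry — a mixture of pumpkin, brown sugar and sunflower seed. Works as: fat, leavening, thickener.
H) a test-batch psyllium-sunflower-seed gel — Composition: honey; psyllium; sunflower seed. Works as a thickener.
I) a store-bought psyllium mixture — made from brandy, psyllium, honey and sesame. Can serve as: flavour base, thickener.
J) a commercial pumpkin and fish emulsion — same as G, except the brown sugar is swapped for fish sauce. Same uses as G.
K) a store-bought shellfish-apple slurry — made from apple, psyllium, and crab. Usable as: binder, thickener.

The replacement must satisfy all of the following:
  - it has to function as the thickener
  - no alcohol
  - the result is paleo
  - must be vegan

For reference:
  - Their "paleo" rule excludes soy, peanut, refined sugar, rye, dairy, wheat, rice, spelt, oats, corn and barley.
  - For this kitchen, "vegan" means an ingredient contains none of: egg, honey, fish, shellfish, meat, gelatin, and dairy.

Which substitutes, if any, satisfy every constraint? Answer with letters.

A: has tofu, so not paleo — reject
B: only sesame seed, banana and agar; none excluded — keep
C: paleo, no alcohol — valid
D: no alcohol, vegan — OK
E: has shrimp, so not vegan; has sherry, so not alcohol-free — out
F: not usable as a thickener; has wine, so not alcohol-free — out
G: has brown sugar, so not paleo — out
H: has honey, so not vegan — out
I: has honey, so not vegan; has brandy, so not alcohol-free — out
J: has fish sauce, so not vegan — out
K: has crab, so not vegan — out

B, C, D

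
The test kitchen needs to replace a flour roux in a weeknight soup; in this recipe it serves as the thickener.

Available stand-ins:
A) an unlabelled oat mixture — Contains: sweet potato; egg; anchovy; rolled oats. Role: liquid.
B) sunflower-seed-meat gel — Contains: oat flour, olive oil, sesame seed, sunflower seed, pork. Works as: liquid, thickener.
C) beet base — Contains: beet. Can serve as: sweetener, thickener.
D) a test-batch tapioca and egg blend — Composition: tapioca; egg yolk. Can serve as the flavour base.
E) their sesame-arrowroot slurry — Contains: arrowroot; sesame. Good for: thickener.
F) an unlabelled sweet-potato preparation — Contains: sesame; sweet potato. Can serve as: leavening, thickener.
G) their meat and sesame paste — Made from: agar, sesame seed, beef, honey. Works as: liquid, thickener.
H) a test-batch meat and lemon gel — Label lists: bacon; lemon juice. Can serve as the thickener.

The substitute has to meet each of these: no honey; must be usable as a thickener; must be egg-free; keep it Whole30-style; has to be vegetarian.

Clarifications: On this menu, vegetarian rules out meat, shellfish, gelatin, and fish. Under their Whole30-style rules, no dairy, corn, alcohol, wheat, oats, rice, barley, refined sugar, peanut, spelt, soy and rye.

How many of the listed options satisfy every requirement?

3

A: not usable as a thickener; has anchovy, so not vegetarian (and 2 more) — no
B: has pork, so not vegetarian; has oat flour, so not Whole30-style — out
C: all constraints satisfied — OK
D: not usable as a thickener; has egg yolk, so not egg-free — out
E: nothing on the exclusion list — keep
F: only sesame and sweet potato; none excluded — valid
G: has beef, so not vegetarian; has honey, so not honey-free — out
H: has bacon, so not vegetarian — no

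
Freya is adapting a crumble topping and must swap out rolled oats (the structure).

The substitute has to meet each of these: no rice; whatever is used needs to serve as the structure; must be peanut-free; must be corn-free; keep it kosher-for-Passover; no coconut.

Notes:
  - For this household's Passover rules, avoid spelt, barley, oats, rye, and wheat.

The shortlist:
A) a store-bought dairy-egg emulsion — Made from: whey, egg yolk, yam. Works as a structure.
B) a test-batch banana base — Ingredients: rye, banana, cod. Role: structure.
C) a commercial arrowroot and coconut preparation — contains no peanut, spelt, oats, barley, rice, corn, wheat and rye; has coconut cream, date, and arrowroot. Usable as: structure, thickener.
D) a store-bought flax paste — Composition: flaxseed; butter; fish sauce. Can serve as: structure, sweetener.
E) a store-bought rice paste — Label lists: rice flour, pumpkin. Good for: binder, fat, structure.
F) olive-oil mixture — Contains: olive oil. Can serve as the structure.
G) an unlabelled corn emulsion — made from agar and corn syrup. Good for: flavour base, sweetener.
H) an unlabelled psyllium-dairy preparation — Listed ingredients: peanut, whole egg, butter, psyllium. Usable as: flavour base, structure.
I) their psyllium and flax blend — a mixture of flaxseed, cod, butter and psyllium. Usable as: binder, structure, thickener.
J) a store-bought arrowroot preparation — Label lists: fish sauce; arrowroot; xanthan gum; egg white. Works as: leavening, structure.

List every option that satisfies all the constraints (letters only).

A, D, F, I, J

A: no peanut, no corn — keep
B: has rye, so not kosher-for-Passover — out
C: has coconut cream, so not coconut-free — out
D: only butter, fish sauce, and flaxseed; none excluded — OK
E: has rice flour, so not rice-free — out
F: only olive oil; none excluded — valid
G: not usable as a structure; has corn syrup, so not corn-free — no
H: has peanut, so not peanut-free — reject
I: all constraints satisfied — OK
J: every rule checks out — OK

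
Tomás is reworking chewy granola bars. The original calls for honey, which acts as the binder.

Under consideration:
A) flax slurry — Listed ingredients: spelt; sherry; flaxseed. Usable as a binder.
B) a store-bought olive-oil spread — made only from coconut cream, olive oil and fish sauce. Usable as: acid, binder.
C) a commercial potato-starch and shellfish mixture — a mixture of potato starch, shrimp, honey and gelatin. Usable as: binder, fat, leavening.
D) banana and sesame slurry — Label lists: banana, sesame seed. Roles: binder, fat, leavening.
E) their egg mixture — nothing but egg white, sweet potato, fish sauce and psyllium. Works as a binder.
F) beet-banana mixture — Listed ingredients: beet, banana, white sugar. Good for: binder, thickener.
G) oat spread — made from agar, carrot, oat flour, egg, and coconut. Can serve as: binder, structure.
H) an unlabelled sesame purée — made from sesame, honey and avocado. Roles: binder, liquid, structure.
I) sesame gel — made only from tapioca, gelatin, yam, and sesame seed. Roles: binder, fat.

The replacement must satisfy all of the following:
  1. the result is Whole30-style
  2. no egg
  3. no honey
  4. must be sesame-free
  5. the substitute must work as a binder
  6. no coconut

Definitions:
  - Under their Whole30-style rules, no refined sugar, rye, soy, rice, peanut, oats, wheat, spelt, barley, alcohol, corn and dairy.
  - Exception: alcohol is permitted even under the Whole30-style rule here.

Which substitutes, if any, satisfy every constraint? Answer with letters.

none

A: has spelt, so not Whole30-style — no
B: has coconut cream, so not coconut-free — no
C: has honey, so not honey-free — reject
D: has sesame seed, so not sesame-free — out
E: has egg white, so not egg-free — no
F: has white sugar, so not Whole30-style — out
G: has oat flour, so not Whole30-style; has coconut, so not coconut-free (and 1 more) — reject
H: has honey, so not honey-free; has sesame, so not sesame-free — out
I: has sesame seed, so not sesame-free — out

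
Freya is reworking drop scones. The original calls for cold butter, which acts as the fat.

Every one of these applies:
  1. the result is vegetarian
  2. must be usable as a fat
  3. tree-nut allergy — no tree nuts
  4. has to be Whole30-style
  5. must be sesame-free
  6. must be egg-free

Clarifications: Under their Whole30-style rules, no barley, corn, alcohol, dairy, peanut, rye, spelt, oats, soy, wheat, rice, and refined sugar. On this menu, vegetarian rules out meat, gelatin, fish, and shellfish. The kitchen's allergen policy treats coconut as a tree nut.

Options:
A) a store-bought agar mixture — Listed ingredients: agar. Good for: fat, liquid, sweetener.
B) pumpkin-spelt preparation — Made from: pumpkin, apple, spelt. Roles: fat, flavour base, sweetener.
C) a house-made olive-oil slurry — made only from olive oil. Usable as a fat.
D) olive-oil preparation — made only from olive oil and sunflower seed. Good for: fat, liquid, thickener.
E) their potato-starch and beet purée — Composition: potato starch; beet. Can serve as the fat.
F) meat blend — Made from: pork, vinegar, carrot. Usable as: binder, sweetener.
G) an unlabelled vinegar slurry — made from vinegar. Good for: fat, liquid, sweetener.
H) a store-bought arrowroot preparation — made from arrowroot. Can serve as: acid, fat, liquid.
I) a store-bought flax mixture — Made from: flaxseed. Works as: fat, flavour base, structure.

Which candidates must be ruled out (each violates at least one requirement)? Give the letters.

B, F

A: only agar; none excluded — keep
B: has spelt, so not Whole30-style — no
C: only olive oil; none excluded — OK
D: all constraints satisfied — OK
E: every rule checks out — keep
F: not usable as a fat; has pork, so not vegetarian — reject
G: every rule checks out — keep
H: works as a fat, vegetarian, no egg — keep
I: works as a fat, no egg, no sesame — keep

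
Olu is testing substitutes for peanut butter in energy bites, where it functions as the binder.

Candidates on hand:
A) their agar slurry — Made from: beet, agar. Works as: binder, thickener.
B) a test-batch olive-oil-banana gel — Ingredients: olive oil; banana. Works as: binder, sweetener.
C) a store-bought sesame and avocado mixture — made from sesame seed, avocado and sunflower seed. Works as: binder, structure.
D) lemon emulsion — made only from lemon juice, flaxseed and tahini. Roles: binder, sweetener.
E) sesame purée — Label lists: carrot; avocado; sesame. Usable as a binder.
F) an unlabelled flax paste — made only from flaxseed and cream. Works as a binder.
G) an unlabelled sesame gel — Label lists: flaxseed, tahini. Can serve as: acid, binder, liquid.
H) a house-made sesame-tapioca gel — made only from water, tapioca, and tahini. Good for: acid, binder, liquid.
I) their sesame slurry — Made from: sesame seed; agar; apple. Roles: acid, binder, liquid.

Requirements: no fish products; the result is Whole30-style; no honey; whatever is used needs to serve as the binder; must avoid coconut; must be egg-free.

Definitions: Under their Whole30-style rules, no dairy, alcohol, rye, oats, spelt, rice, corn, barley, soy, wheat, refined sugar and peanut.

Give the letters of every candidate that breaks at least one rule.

F

A: no honey, no egg — valid
B: only olive oil and banana; none excluded — keep
C: only sesame seed, sunflower seed and avocado; none excluded — keep
D: no egg, no fish — keep
E: only sesame, carrot and avocado; none excluded — keep
F: has cream, so not Whole30-style — no
G: only tahini and flaxseed; none excluded — valid
H: Whole30-style, no honey — OK
I: only sesame seed, agar, and apple; none excluded — keep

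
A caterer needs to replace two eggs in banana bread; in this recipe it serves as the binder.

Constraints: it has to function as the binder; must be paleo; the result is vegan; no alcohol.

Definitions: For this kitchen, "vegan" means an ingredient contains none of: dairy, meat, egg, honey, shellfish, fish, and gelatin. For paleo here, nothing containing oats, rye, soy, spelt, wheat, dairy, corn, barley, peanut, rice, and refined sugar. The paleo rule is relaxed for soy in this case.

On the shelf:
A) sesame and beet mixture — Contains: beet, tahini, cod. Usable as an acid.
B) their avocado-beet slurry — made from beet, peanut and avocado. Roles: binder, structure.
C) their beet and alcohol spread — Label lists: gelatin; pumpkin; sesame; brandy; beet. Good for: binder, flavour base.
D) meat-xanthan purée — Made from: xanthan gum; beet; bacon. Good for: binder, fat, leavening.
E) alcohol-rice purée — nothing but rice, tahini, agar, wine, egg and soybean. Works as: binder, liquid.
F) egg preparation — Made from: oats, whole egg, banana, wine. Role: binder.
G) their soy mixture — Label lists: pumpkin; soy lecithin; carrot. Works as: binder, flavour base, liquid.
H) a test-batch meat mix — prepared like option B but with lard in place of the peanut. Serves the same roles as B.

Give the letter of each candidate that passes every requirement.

G

A: not usable as a binder; has cod, so not vegan — reject
B: has peanut, so not paleo — no
C: has gelatin, so not vegan; has brandy, so not alcohol-free — no
D: has bacon, so not vegan — reject
E: has egg, so not vegan; has rice, so not paleo (and 1 more) — out
F: has whole egg, so not vegan; has oats, so not paleo (and 1 more) — no
G: soy is permitted under the paleo carve-out; nothing else excluded — valid
H: has lard, so not vegan — reject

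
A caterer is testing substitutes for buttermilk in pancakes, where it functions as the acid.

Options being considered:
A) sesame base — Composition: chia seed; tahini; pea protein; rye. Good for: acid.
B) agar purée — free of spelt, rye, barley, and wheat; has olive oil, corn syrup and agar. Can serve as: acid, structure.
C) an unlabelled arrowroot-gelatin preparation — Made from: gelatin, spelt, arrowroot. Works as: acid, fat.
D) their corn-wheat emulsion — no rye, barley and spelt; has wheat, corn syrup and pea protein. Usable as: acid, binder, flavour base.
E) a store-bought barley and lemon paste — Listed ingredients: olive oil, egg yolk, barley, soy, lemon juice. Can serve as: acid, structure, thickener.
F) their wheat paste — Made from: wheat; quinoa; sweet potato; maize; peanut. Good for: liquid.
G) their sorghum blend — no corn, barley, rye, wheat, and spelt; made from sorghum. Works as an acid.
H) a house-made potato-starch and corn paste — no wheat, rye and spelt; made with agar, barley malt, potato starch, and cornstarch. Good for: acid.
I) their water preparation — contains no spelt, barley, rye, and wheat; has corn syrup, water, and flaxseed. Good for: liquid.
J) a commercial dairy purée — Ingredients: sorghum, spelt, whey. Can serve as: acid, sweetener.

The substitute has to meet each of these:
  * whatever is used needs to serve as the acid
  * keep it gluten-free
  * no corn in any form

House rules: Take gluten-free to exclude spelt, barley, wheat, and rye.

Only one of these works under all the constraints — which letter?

G

A: has rye, so not gluten-free — reject
B: has corn syrup, so not corn-free — out
C: has spelt, so not gluten-free — reject
D: has wheat, so not gluten-free; has corn syrup, so not corn-free — no
E: has barley, so not gluten-free — no
F: not usable as an acid; has wheat, so not gluten-free (and 1 more) — out
G: no corn, gluten-free — OK
H: has barley malt, so not gluten-free; has cornstarch, so not corn-free — out
I: not usable as an acid; has corn syrup, so not corn-free — no
J: has spelt, so not gluten-free — reject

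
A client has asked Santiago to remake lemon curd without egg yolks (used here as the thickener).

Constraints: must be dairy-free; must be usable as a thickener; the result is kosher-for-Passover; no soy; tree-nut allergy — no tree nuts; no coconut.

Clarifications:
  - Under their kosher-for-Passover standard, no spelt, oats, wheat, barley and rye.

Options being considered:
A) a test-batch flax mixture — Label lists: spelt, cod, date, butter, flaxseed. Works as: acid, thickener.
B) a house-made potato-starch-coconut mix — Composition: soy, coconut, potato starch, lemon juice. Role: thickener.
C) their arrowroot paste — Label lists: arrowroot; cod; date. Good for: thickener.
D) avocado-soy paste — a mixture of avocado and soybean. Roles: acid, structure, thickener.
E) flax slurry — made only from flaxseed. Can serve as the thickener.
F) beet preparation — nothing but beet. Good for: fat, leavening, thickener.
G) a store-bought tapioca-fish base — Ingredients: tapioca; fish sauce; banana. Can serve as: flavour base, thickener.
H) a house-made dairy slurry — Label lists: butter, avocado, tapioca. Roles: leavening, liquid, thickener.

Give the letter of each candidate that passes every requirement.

A: has spelt, so not kosher-for-Passover; has butter, so not dairy-free — out
B: has coconut, so not coconut-free; has soy, so not soy-free — no
C: no dairy, kosher-for-Passover — keep
D: has soybean, so not soy-free — out
E: kosher-for-Passover, no soy — OK
F: only beet; none excluded — keep
G: no tree nuts, kosher-for-Passover — keep
H: has butter, so not dairy-free — no

C, E, F, G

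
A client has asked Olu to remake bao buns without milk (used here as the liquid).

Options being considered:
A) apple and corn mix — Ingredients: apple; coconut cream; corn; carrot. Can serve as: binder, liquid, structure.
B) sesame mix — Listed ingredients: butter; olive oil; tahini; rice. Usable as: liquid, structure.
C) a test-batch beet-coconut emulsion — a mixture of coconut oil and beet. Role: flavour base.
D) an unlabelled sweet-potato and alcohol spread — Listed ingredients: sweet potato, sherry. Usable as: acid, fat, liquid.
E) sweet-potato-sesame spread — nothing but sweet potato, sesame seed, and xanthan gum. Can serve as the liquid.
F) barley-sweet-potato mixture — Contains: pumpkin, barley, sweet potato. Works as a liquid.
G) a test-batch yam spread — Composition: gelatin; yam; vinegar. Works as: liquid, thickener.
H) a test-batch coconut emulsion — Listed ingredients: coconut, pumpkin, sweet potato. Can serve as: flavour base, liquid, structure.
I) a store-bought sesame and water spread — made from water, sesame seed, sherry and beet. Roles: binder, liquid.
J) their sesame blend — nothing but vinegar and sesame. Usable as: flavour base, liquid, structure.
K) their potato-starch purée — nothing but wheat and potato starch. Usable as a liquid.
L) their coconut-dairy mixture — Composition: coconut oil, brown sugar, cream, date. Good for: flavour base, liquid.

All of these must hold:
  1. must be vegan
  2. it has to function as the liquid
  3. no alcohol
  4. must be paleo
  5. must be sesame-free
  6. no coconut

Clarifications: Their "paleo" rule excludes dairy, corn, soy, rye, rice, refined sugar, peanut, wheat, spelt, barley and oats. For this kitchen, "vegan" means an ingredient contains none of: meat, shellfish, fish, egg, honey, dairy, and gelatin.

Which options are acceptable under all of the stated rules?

A: has corn, so not paleo; has coconut cream, so not coconut-free — out
B: has butter, so not paleo; has butter, so not vegan (and 1 more) — no
C: not usable as a liquid; has coconut oil, so not coconut-free — reject
D: has sherry, so not alcohol-free — out
E: has sesame seed, so not sesame-free — out
F: has barley, so not paleo — reject
G: has gelatin, so not vegan — reject
H: has coconut, so not coconut-free — out
I: has sherry, so not alcohol-free; has sesame seed, so not sesame-free — out
J: has sesame, so not sesame-free — no
K: has wheat, so not paleo — no
L: has cream, so not paleo; has cream, so not vegan (and 1 more) — out

none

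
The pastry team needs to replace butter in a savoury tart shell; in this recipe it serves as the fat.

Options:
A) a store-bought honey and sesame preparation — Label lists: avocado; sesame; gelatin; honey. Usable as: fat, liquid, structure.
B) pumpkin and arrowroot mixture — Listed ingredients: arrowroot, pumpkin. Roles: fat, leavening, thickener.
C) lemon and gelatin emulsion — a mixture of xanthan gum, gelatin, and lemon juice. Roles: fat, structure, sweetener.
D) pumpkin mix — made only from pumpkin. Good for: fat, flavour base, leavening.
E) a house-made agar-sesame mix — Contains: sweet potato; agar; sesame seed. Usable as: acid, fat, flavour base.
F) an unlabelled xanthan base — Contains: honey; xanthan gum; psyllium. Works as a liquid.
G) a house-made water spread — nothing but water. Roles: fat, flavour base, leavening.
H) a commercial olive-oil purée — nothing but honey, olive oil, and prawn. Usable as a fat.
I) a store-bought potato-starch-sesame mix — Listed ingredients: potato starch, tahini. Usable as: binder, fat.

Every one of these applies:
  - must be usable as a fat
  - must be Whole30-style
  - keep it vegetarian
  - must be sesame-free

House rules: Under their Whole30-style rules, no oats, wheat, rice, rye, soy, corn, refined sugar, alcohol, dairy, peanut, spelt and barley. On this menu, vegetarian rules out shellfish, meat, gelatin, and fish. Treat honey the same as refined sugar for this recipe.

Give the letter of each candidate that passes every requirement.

B, D, G

A: has honey, so not Whole30-style; has gelatin, so not vegetarian (and 1 more) — no
B: nothing on the exclusion list — keep
C: has gelatin, so not vegetarian — reject
D: only pumpkin; none excluded — valid
E: has sesame seed, so not sesame-free — out
F: not usable as a fat; has honey, so not Whole30-style — out
G: every rule checks out — OK
H: has honey, so not Whole30-style; has prawn, so not vegetarian — out
I: has tahini, so not sesame-free — no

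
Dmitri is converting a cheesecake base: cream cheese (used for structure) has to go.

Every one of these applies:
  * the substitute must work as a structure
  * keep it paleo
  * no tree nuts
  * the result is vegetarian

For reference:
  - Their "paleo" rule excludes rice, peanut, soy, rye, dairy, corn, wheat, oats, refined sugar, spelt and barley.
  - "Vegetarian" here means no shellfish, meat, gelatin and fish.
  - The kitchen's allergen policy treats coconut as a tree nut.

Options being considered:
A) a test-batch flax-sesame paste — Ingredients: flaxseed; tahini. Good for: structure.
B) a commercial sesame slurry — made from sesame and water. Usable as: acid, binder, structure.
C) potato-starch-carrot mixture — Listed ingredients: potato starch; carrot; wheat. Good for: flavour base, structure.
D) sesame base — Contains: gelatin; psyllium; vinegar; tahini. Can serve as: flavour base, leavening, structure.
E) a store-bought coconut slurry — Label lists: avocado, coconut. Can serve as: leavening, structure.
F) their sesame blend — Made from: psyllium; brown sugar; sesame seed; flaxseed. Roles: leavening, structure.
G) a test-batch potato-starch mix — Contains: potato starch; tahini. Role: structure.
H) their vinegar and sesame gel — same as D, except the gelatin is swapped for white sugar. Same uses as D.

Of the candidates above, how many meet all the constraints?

A: all constraints satisfied — OK
B: paleo, vegetarian — OK
C: has wheat, so not paleo — reject
D: has gelatin, so not vegetarian — out
E: has coconut, so not tree-nut-free — no
F: has brown sugar, so not paleo — reject
G: only tahini and potato starch; none excluded — valid
H: has white sugar, so not paleo — reject

3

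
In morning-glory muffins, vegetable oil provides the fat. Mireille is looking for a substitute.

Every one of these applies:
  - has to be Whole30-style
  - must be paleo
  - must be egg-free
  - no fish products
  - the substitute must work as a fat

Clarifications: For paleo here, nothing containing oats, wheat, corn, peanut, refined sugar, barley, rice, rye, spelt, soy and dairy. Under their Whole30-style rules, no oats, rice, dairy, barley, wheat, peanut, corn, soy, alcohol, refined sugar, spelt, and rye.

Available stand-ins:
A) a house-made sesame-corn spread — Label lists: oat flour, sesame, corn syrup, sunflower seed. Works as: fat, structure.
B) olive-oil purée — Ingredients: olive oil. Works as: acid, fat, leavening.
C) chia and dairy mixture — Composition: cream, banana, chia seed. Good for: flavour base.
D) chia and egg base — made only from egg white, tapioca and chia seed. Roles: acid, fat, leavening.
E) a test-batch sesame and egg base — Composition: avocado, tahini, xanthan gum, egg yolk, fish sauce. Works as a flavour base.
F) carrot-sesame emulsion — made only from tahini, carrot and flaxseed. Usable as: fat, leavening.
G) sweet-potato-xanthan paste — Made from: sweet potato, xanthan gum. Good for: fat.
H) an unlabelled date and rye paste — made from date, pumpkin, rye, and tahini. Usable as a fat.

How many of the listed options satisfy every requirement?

A: has corn syrup, so not paleo; has corn syrup, so not Whole30-style — reject
B: all constraints satisfied — keep
C: not usable as a fat; has cream, so not paleo (and 1 more) — reject
D: has egg white, so not egg-free — out
E: not usable as a fat; has egg yolk, so not egg-free (and 1 more) — reject
F: only tahini, flaxseed, and carrot; none excluded — keep
G: only xanthan gum and sweet potato; none excluded — OK
H: has rye, so not paleo; has rye, so not Whole30-style — no

3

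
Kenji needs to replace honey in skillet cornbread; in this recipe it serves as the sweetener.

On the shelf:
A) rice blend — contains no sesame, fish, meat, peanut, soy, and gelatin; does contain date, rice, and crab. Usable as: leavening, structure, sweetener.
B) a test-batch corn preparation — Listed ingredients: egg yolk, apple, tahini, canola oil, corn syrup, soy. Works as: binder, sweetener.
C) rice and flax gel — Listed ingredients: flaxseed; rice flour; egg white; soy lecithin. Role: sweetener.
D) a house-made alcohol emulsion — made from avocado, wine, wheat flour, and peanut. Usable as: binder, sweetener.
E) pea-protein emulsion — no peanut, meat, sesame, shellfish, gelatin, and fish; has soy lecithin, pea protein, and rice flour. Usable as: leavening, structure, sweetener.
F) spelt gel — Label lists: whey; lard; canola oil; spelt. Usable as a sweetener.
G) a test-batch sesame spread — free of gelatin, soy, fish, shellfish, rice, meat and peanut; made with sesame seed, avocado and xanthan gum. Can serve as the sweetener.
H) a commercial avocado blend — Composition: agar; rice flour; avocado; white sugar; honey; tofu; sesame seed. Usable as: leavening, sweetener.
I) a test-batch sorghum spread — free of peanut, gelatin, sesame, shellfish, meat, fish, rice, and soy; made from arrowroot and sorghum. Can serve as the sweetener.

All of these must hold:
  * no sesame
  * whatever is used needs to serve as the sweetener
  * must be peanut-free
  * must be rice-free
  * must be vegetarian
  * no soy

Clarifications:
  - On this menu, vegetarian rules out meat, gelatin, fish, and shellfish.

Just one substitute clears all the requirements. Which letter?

I

A: has crab, so not vegetarian; has rice, so not rice-free — out
B: has tahini, so not sesame-free; has soy, so not soy-free — no
C: has rice flour, so not rice-free; has soy lecithin, so not soy-free — out
D: has peanut, so not peanut-free — no
E: has rice flour, so not rice-free; has soy lecithin, so not soy-free — out
F: has lard, so not vegetarian — no
G: has sesame seed, so not sesame-free — out
H: has sesame seed, so not sesame-free; has rice flour, so not rice-free (and 1 more) — no
I: no rice, no soy — valid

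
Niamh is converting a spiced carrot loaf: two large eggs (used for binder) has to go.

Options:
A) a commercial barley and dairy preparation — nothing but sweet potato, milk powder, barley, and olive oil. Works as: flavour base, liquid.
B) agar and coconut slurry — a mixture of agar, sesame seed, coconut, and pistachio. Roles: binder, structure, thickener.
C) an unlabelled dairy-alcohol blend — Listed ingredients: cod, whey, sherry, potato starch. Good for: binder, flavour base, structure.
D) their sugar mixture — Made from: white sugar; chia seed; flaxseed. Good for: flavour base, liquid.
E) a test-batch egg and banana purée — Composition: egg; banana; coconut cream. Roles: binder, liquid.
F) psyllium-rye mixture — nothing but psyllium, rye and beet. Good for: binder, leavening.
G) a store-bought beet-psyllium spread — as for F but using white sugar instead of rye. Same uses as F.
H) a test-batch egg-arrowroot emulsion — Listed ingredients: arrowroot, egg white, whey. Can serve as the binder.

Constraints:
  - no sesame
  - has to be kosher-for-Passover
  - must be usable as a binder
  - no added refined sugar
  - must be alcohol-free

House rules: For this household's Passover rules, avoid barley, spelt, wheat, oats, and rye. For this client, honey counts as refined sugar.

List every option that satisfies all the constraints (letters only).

A: not usable as a binder; has barley, so not kosher-for-Passover — no
B: has sesame seed, so not sesame-free — out
C: has sherry, so not alcohol-free — out
D: not usable as a binder; has white sugar, so not no-added-sugar — out
E: works as a binder, no-added-sugar, no sesame — OK
F: has rye, so not kosher-for-Passover — no
G: has white sugar, so not no-added-sugar — no
H: only whey, egg white, and arrowroot; none excluded — OK

E, H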